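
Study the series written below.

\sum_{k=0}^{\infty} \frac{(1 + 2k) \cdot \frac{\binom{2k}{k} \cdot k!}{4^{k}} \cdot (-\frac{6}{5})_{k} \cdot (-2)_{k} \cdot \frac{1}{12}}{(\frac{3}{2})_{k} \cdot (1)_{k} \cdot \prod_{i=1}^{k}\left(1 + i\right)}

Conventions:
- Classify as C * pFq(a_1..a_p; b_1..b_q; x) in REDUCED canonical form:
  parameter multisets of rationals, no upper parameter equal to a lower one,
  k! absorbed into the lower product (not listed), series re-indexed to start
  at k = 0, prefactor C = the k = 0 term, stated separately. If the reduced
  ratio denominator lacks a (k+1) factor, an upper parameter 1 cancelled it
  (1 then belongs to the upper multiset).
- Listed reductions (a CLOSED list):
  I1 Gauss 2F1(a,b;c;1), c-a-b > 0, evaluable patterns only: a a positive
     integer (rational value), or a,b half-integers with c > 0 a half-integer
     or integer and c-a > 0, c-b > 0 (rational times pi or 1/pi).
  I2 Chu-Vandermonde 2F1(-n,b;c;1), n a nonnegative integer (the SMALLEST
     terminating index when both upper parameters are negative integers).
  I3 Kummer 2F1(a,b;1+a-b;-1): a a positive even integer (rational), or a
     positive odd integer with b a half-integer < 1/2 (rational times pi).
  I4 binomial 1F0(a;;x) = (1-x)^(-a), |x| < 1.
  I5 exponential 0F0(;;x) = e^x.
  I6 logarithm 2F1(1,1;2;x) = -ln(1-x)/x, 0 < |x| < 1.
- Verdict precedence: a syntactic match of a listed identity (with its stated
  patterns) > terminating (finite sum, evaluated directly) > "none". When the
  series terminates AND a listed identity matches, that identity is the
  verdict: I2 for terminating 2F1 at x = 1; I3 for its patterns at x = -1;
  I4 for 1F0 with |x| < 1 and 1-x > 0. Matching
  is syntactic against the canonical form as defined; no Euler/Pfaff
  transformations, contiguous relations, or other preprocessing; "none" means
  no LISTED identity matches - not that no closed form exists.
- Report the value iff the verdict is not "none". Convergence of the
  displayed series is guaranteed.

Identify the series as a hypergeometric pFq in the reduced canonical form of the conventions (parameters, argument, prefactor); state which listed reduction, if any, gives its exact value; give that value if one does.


Key observation: t_0 being \frac{1}{12}, the parameter 3/2 appears in both the upper and lower lists and cancels.
Consecutive-term ratio: r(k) = 1 * (k-2) (k-\frac{6}{5}) / [(k+2) (k+1)] - poly over poly, x = 1 from leading terms; C = \frac{1}{12} at k = 0.

Reduced: x = 1, 2F1, upper = {-2, -\frac{6}{5}}, lower = {2}, C = \frac{1}{12}. Verdict: the Chu-Vandermonde identity I2 fires (terminating 2F1 at x = 1 with n = 2, b = -6/5, c = 2). Value: \frac{14}{75}.


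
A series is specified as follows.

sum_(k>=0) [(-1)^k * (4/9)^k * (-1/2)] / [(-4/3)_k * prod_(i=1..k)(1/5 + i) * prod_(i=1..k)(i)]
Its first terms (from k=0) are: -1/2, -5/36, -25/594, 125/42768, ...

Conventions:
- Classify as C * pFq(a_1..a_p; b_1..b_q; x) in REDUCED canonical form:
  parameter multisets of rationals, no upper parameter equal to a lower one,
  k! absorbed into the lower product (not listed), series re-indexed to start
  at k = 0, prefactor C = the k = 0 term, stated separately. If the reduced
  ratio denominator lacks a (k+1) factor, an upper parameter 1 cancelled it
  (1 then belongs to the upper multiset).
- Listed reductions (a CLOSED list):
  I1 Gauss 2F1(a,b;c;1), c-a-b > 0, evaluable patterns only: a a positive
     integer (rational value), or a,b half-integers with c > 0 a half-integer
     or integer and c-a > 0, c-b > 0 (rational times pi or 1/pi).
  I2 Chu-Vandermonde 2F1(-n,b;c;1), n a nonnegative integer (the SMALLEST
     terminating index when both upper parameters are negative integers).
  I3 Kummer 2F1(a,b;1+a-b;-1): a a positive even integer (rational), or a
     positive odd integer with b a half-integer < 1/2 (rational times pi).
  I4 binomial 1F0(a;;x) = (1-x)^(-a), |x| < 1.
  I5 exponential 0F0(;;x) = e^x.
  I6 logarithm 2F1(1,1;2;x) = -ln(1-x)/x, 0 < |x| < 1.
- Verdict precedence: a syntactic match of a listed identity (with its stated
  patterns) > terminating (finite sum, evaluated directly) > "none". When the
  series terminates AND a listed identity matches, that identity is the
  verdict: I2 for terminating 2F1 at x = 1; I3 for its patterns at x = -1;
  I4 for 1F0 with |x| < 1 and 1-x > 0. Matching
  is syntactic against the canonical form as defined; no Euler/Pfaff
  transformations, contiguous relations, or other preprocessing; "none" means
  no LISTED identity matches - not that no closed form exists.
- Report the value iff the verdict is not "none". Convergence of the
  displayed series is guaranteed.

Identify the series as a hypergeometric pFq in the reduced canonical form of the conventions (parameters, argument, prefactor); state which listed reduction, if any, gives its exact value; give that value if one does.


This is -1/2 * 0F2(-; -4/3, 6/5; -4/9) in reduced canonical form. Verdict: none - at argument -4/9 the multisets {-} ; {-4/3, 6/5} match no listed identity.

First insight: t_0 = -1/2 here, and the product of the first k integers (C = -1/2, x = -4/9) is k!.
Term ratio: r(k) = (-4/9) * 1 / [(k-4/3) (k+6/5) (k+1)] - rational; roots negated = parameters, x = (-4/9), C = -1/2.


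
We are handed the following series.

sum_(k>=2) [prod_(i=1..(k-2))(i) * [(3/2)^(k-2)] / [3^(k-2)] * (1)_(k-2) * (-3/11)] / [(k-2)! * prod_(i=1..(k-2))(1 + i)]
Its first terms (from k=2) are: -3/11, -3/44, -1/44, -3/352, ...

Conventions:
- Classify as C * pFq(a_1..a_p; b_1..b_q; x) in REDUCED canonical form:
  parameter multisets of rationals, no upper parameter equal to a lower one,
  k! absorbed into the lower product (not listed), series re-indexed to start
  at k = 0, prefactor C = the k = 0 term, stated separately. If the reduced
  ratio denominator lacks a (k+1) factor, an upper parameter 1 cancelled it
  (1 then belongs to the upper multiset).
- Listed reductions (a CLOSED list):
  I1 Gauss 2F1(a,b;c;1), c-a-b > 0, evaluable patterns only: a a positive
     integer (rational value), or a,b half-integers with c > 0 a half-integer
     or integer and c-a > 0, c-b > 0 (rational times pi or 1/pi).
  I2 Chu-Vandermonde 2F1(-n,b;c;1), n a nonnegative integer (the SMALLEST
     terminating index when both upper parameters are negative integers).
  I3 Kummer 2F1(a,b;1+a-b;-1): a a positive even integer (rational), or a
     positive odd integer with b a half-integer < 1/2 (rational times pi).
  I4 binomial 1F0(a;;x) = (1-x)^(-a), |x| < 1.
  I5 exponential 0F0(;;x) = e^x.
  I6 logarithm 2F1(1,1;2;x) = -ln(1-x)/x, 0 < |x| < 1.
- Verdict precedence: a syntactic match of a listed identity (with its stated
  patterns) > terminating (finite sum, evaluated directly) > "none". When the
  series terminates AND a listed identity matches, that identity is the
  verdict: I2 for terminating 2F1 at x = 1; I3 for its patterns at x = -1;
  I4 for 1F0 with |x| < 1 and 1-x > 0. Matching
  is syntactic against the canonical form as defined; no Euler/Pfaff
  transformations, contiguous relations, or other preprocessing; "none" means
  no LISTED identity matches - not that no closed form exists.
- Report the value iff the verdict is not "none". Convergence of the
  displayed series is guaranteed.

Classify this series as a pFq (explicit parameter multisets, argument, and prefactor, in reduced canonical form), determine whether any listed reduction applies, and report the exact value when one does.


Reduced: x = 1/2, 2F1, upper = {1, 1}, lower = {2}, C = -3/11. Verdict (x = 1/2): the I6 logarithm reduction applies (the logarithm: parameters (1,1;2), x = 1/2). Its exact value is (6/11) * ln(1/2).

The tell: t_0 being -3/11, the lower running product (prefactor -3/11) is a rising factorial.
Consecutive-term ratio: r(k) = (1/2) * (k+1) (k+1) / [(k+2) (k+1)] - poly over poly, x = (1/2) from leading terms; C = -3/11 at k = 0.


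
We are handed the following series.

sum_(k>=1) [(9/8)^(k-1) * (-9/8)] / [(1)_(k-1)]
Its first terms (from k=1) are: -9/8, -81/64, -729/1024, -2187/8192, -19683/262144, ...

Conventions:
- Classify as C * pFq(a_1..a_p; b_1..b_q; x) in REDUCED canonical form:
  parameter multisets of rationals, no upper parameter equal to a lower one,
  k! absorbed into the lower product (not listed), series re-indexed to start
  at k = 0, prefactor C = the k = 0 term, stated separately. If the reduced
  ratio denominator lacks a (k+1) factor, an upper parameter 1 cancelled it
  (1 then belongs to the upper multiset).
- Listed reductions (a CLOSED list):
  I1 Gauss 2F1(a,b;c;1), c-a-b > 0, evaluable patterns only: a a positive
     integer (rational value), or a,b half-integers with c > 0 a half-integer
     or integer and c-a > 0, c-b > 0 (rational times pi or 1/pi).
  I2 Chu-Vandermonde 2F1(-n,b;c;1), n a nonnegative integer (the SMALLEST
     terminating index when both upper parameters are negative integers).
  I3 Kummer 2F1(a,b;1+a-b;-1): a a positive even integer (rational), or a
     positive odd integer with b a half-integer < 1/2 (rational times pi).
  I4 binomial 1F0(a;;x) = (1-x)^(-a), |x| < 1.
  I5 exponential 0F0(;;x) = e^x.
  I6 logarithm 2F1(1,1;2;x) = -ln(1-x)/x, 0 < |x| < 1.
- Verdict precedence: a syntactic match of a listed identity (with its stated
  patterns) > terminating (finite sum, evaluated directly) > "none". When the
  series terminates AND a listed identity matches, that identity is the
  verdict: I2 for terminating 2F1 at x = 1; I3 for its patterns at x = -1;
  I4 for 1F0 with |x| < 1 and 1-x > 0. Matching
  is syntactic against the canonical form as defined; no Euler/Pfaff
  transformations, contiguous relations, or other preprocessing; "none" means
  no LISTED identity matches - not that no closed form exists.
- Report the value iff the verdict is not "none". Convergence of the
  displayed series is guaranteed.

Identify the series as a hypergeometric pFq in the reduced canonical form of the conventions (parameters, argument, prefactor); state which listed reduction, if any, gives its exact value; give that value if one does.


x = 9/8 here; the reduced form reads 0F0, upper {-}, lower {-}, C = -9/8. Verdict: the I5 exponential reduction fires (the 0F0 exponential series at x = 9/8). Hence: (-9/8) * e^(9/8).

Key observation: from the first term -9/8: (1)_k (C = -9/8, x = 9/8) is k! itself.
Consecutive-term ratio: r(k) = (9/8) * 1 / [(k+1)] ; factor over Q: parameters, x = (9/8), and C = -9/8.


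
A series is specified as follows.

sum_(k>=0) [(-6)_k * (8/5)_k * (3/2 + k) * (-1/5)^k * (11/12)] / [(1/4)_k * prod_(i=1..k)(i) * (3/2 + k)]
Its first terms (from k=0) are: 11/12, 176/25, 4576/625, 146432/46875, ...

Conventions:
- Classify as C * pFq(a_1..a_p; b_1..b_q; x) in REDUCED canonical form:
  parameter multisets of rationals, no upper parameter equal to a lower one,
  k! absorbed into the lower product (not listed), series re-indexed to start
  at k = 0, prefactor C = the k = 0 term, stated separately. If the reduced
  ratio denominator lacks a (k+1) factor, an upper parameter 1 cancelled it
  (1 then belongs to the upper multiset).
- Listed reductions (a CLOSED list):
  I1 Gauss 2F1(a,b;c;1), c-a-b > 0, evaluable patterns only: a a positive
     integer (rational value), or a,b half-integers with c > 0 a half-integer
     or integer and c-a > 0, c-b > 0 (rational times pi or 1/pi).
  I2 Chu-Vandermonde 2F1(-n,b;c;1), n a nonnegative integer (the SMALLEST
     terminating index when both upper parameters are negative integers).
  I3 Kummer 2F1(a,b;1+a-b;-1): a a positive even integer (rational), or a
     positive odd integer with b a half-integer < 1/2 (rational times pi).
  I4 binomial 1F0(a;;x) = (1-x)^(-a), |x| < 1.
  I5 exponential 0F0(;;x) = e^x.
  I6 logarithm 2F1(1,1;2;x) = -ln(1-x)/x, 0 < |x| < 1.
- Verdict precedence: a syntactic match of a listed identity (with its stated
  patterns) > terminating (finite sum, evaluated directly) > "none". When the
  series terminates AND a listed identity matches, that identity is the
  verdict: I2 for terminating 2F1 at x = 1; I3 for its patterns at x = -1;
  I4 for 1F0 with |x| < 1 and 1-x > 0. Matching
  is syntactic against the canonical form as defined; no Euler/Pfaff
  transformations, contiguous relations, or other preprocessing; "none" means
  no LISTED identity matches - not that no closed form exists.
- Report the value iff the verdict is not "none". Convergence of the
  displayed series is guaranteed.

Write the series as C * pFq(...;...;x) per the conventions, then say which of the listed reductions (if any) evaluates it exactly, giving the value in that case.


Structural cue: t_0 = 11/12 here, and the factor k + 3/2 cancels (top and bottom), leaving C = 11/12, x = -1/5.
Adjacent-term ratio: r(k) = (-1/5) * (k-6) (k+8/5) / [(k+1/4) (k+1)] - rational; roots negated = parameters, x = (-1/5), C = 11/12.

Classification (C = 11/12): 2F1 with upper {-6, 8/5}, lower {1/4}, argument x = -1/5. Verdict: terminating at k = 6: the factor (-6)_k kills every later term; summing the 7 survivors is exact. Value: 1588621356509/83007812500.


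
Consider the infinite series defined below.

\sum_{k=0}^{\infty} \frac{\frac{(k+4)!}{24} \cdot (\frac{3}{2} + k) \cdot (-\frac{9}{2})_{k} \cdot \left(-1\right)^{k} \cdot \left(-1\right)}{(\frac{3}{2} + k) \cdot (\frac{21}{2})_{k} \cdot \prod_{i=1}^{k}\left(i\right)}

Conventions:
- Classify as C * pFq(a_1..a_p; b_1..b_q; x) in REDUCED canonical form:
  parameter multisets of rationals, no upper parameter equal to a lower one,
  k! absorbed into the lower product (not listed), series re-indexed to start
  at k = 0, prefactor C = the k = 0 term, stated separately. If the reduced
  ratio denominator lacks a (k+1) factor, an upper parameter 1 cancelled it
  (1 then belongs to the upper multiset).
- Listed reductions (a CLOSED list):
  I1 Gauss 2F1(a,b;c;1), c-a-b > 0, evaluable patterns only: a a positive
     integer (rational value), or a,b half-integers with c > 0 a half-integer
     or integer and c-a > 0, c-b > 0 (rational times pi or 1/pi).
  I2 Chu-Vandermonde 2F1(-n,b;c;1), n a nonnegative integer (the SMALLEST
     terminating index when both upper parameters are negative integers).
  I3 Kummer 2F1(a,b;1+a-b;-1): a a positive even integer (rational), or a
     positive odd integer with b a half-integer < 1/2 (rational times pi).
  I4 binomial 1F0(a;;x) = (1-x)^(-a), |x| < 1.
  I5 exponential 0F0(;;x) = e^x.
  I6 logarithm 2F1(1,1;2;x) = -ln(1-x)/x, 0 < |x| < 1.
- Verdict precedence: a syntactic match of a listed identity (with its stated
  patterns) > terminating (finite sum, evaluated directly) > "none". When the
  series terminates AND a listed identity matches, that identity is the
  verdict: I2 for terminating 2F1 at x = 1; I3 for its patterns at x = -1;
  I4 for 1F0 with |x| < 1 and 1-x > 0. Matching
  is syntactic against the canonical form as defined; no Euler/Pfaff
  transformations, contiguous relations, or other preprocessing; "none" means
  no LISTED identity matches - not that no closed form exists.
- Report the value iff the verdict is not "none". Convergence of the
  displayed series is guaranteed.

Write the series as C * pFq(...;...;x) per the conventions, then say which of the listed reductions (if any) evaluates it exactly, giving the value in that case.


The tell: x = -1 and the product of the first k integers (C = -1, x = -1) is k!.
Adjacent-term ratio: r(k) = -1 * (k-\frac{9}{2}) (k+5) / [(k+\frac{21}{2}) (k+1)] ; factor over Q: parameters, x = -1, and C = -1.

Canonical form: C = -1 times 2F1 with upper {-\frac{9}{2}, 5}, lower {\frac{21}{2}}, x = -1. Verdict (x = -1): Kummer (I3) applies (x = -1; c = \frac{21}{2} equals 1+a-b for upper {-\frac{9}{2}, 5}: listed pattern). Its exact value is \left(-\frac{2078505}{1048576}\right) \cdot \pi.


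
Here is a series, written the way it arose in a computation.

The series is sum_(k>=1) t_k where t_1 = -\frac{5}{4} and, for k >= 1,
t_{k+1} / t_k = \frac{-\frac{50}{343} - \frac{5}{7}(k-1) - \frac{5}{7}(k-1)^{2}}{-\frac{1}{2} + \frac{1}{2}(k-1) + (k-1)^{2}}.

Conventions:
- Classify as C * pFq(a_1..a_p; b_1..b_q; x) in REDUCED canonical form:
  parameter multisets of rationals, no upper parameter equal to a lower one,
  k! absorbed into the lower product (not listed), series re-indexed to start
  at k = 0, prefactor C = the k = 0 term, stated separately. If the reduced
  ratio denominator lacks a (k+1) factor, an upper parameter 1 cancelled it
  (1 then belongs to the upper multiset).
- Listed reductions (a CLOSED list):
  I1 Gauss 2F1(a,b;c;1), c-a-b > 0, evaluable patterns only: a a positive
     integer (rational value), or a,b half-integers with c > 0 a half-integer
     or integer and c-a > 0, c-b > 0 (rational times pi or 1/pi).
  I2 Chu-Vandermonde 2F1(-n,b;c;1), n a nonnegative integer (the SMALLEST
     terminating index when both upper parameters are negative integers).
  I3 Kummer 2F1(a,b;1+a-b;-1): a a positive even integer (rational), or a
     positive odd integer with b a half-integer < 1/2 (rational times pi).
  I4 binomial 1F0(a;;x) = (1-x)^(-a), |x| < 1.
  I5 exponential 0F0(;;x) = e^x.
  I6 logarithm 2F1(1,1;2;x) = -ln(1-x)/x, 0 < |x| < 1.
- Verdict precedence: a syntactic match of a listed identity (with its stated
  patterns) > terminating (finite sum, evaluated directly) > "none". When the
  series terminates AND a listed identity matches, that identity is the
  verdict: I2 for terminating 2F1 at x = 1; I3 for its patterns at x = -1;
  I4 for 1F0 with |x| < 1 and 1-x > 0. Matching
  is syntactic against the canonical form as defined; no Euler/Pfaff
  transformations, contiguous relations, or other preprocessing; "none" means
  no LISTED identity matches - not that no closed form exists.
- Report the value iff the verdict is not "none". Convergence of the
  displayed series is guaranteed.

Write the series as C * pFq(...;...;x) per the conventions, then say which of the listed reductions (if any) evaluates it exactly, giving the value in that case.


Reduced: x = -\frac{5}{7}, 2F1, upper = {\frac{2}{7}, \frac{5}{7}}, lower = {-\frac{1}{2}}, C = -\frac{5}{4}. Verdict: none - this 2F1 at x = -\frac{5}{7} matches no listed pattern, and upper {\frac{2}{7}, \frac{5}{7}} holds no stopper.

Structural cue: x = -\frac{5}{7} and roots of the ratio polynomials (C = -5/4, x = -5/7) are the negated parameters.
Term ratio: r(k) = -\frac{5}{7} * (k+\frac{2}{7}) (k+\frac{5}{7}) / [(k-\frac{1}{2}) (k+1)] - rational in k, leading ratio -\frac{5}{7}; with t_0 = -\frac{5}{4}, classification follows.


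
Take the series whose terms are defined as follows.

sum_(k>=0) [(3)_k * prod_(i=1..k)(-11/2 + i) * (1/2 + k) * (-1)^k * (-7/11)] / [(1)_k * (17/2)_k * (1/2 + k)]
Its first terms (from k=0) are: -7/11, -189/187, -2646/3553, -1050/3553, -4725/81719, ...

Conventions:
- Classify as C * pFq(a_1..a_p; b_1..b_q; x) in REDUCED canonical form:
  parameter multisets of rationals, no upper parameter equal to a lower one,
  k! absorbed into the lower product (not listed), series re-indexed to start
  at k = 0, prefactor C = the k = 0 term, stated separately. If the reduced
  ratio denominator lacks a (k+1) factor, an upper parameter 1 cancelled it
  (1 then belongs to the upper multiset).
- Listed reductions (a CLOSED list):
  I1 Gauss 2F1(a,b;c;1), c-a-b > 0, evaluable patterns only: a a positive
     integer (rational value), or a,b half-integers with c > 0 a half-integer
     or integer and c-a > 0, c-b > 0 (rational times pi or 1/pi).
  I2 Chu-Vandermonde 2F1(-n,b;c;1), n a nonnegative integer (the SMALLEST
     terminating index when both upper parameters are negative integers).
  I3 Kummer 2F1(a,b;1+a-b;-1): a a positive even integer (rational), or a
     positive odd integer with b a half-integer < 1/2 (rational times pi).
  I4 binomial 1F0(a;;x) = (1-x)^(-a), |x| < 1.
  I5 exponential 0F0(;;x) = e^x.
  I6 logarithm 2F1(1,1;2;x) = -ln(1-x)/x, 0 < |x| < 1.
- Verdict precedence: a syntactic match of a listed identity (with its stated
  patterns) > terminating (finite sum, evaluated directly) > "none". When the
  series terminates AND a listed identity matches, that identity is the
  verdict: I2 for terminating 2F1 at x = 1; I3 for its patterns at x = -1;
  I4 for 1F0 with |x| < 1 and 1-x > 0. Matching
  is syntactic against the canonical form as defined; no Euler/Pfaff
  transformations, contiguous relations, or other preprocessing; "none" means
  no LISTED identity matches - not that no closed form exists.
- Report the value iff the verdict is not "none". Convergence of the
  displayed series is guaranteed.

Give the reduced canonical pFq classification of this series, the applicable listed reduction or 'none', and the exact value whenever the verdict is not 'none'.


Canonical form: C = -7/11 times 2F1 with upper {-9/2, 3}, lower {17/2}, x = -1. Verdict (x = -1): Kummer (I3) applies (x = -1; c = 17/2 equals 1+a-b for upper {-9/2, 3}: listed pattern). Its exact value is (-28665/32768) * pi.

The tell: with t_0 = -7/11, k + 1/2 divides numerator and denominator alike; prefactor -7/11 after cancelling.
Adjacent-term ratio: r(k) = (-1) * (k-9/2) (k+3) / [(k+17/2) (k+1)] ; factor over Q: parameters, x = (-1), and C = -7/11.


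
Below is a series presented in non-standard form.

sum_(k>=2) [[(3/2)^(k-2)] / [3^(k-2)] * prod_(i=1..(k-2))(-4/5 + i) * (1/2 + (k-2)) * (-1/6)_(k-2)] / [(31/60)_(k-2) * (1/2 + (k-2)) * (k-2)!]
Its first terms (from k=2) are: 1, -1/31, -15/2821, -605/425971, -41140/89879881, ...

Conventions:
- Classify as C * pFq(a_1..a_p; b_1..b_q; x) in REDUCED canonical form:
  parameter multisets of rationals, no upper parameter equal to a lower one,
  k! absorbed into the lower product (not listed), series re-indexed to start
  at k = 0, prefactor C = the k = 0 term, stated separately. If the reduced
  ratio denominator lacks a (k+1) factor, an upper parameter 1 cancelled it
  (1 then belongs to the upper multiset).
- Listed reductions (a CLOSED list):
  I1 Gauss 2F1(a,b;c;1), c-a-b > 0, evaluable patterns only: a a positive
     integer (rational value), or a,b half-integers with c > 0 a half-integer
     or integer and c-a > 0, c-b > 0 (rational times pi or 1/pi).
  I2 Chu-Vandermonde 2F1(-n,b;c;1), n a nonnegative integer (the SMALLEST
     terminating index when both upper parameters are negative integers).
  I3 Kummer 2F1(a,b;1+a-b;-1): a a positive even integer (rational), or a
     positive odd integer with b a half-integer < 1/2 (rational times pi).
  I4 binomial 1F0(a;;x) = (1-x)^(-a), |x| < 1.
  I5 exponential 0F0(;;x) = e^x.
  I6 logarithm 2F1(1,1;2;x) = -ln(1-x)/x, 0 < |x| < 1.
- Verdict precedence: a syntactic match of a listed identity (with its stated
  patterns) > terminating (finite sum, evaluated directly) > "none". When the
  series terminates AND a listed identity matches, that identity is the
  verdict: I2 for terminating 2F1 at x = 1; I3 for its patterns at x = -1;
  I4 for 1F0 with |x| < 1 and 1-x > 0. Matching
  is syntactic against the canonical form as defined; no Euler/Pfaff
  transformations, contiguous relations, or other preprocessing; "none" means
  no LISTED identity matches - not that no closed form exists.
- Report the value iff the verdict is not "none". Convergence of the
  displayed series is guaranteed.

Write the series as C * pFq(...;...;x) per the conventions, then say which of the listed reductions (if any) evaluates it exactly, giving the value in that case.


The tell: with t_0 = 1, the two k-th powers (C = 1, x = 1/2) combine into one argument.
Step ratio: r(k) = (1/2) * (k-1/6) (k+1/5) / [(k+31/60) (k+1)] - rational in k, leading ratio (1/2); with t_0 = 1, classification follows.

Canonical form: C = 1 times 2F1 with upper {-1/6, 1/5}, lower {31/60}, x = 1/2. Verdict: none - this 2F1 at x = 1/2 matches no listed pattern, and upper {-1/6, 1/5} holds no stopper.


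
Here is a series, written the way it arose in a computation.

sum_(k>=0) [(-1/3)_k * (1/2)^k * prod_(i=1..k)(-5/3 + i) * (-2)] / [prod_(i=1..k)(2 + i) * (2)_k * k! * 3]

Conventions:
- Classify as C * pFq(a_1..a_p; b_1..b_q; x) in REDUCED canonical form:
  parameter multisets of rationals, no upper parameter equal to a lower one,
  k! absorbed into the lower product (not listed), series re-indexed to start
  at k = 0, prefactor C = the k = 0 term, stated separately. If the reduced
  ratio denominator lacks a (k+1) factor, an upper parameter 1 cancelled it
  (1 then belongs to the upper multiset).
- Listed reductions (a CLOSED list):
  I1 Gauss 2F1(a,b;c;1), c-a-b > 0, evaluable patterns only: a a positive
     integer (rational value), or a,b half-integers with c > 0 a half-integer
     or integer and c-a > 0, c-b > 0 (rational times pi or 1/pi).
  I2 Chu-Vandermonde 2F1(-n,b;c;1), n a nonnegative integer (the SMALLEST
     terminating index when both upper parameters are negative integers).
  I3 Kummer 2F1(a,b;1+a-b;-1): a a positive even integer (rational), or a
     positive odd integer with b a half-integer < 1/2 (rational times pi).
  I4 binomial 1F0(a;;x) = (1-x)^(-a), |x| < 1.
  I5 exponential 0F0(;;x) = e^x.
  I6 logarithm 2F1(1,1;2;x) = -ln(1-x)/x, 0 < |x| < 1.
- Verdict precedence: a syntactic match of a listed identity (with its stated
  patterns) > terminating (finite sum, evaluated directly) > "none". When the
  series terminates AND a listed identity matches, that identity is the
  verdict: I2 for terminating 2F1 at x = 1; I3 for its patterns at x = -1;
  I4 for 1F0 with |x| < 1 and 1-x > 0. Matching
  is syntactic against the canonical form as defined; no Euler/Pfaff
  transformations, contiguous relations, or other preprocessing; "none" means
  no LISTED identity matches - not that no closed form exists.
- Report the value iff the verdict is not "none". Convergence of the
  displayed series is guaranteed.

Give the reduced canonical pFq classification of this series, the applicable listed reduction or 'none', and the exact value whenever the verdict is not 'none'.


The tell: t_0 = -2/3 here, and the running product (C = -2/3) telescopes to a rising factorial.
Consecutive-term ratio: r(k) = (1/2) * (k-2/3) (k-1/3) / [(k+2) (k+3) (k+1)] - poly over poly, x = (1/2) from leading terms; C = -2/3 at k = 0.

With C = -2/3: the canonical form is 2F2(-2/3, -1/3; 2, 3; 1/2). Verdict: no listed reduction: x = 1/2 and upper {-2/3, -1/3} fail every I1-I6 pattern.


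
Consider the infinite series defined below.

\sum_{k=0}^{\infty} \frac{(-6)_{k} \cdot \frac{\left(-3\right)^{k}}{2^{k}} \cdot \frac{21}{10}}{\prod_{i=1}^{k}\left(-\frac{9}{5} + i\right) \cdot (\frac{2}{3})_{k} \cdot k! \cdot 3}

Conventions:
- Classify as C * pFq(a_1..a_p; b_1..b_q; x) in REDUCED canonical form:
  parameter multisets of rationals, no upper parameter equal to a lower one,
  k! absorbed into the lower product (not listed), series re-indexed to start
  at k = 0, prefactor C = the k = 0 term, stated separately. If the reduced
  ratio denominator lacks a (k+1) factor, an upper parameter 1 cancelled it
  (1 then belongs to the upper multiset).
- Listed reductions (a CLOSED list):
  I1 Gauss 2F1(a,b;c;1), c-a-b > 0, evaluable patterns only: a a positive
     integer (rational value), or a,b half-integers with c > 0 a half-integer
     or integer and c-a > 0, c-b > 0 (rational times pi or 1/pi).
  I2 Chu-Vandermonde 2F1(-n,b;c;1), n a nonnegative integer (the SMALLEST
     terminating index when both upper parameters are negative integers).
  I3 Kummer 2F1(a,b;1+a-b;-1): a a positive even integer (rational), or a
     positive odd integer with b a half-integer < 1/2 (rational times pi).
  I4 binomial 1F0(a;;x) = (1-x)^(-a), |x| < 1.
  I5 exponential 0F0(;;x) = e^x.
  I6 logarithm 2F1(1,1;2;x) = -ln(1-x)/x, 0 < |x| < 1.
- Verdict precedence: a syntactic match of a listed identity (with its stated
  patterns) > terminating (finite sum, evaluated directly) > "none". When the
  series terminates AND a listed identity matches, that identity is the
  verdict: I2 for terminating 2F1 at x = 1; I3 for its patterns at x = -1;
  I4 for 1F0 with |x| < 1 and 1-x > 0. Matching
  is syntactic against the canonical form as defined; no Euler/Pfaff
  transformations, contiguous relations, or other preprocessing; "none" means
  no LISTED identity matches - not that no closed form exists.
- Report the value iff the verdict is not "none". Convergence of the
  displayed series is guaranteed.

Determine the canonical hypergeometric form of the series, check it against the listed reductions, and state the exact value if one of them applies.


First insight: with t_0 = \frac{7}{10}, the lower running product (prefactor 7/10) is a rising factorial.
Term ratio: r(k) = -\frac{3}{2} * (k-6) / [(k-\frac{4}{5}) (k+\frac{2}{3}) (k+1)] - rational in k. x = -\frac{3}{2}; t_0 = \frac{7}{10}; negate the roots.

This is \frac{7}{10} * 1F2(-6; -\frac{4}{5}, \frac{2}{3}; -\frac{3}{2}) in reduced canonical form. Verdict: terminating - upper parameter -6 makes this a finite sum (last index 6), evaluated exactly. Sum: -\frac{9025600570873}{37746114560}.


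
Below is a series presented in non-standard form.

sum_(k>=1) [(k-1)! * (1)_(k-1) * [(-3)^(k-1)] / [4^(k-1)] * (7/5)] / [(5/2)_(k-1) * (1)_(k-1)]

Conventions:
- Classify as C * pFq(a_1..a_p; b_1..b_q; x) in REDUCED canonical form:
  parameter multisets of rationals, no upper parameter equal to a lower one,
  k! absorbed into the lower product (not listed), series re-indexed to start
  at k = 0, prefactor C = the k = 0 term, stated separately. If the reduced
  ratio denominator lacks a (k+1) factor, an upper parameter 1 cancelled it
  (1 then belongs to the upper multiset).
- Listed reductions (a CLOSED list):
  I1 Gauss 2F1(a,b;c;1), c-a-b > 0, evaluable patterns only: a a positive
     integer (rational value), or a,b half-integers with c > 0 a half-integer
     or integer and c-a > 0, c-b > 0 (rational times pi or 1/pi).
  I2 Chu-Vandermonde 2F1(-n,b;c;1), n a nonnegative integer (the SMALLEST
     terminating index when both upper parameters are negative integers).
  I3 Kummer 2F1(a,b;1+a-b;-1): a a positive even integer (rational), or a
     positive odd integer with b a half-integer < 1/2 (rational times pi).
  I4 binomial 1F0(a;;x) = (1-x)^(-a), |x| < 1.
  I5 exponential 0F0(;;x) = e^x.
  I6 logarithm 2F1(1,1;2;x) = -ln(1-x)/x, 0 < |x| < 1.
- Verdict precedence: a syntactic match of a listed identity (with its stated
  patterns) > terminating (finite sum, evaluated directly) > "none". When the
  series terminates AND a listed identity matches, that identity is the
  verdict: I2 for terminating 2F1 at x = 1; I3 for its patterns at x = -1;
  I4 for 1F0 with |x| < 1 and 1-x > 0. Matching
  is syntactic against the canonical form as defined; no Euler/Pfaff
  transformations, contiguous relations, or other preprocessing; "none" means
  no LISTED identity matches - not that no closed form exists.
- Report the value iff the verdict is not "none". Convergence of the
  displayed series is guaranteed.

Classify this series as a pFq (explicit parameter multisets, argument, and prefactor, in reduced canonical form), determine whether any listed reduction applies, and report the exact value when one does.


Classification (C = 7/5): 2F1 with upper {1, 1}, lower {5/2}, argument x = -3/4. Verdict: none here - no I1-I6 shape fits x = -3/4 with lower {5/2}.

First insight: from the first term 7/5: the two geometric factors (prefactor 7/5) combine into one argument.
Step ratio: r(k) = (-3/4) * (k+1) (k+1) / [(k+5/2) (k+1)] - rational in k, leading ratio (-3/4); with t_0 = 7/5, classification follows.


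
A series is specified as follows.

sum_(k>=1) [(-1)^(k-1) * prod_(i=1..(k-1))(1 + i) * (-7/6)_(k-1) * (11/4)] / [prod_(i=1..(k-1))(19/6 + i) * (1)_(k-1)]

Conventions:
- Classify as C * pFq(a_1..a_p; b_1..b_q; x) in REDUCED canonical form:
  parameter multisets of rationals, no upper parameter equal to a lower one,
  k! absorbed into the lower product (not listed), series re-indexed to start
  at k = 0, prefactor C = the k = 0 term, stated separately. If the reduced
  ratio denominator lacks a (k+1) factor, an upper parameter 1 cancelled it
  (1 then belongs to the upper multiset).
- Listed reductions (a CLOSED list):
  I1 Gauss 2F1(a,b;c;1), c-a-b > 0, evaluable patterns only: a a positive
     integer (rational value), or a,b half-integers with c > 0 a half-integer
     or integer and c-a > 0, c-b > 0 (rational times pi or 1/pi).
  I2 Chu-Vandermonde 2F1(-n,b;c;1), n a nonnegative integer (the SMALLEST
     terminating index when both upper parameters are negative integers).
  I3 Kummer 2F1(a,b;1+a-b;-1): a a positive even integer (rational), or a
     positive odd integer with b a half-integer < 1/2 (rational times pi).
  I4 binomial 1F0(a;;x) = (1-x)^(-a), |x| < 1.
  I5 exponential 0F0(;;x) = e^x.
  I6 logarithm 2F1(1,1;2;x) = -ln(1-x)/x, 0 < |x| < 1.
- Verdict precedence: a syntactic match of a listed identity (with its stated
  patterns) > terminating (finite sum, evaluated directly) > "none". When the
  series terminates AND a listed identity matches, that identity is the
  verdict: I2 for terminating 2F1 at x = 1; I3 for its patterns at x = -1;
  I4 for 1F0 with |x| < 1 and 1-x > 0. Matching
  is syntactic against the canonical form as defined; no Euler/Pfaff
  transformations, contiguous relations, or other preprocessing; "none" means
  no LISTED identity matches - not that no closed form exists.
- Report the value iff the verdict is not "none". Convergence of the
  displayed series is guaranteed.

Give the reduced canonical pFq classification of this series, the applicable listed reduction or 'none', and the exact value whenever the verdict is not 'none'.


x = -1 here; the reduced form reads 2F1, upper {-7/6, 2}, lower {25/6}, C = 11/4. Verdict: Kummer's theorem (I3) applies (x = -1; c = 25/6 equals 1+a-b for upper {-7/6, 2}: listed pattern). Sum: 209/48.

Key step: with t_0 = 11/4, the running product (prefactor 11/4) telescopes to a rising factorial.
Adjacent-term ratio: r(k) = (-1) * (k-7/6) (k+2) / [(k+25/6) (k+1)] - rational; roots negated = parameters, x = (-1), C = 11/4.


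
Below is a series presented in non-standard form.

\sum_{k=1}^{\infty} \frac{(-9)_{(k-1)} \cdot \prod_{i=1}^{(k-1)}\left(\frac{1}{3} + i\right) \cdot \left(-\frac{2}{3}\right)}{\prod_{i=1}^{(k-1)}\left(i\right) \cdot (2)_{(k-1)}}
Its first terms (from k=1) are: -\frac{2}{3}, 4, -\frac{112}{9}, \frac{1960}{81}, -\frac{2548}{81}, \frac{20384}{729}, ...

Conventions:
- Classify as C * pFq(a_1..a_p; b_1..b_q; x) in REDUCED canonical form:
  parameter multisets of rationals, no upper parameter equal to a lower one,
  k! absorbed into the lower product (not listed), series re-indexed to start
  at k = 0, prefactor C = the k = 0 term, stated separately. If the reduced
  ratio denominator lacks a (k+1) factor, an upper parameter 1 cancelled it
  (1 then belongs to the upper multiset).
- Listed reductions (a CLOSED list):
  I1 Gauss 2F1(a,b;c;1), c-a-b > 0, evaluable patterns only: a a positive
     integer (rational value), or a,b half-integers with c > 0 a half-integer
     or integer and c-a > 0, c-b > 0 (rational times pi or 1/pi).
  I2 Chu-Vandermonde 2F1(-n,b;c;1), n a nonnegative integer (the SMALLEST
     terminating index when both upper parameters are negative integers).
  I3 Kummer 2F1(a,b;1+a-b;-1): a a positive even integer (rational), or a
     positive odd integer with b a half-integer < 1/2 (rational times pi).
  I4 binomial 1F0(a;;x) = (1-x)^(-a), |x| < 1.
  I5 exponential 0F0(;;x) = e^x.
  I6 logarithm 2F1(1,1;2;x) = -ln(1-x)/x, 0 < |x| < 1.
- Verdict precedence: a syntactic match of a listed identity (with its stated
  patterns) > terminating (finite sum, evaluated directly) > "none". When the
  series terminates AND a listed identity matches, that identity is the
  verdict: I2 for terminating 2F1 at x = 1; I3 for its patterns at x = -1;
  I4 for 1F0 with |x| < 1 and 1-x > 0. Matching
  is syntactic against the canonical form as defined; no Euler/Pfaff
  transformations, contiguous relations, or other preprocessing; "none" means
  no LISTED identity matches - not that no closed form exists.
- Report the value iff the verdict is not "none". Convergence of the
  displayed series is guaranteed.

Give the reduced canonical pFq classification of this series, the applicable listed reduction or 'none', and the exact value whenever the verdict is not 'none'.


The tell: t_0 being -\frac{2}{3}, the running product (prefactor -2/3) telescopes to a rising factorial.
Consecutive-term ratio: r(k) = 1 * (k-9) (k+\frac{4}{3}) / [(k+2) (k+1)] - poly over poly, x = 1 from leading terms; C = -\frac{2}{3} at k = 0.

Classification (C = -\frac{2}{3}): 2F1 with upper {-9, \frac{4}{3}}, lower {2}, argument x = 1. Verdict: Vandermonde's identity (I2) matches (terminating 2F1 at x = 1 with n = 9, b = 4/3, c = 2). Sum: -\frac{111826}{4782969}.


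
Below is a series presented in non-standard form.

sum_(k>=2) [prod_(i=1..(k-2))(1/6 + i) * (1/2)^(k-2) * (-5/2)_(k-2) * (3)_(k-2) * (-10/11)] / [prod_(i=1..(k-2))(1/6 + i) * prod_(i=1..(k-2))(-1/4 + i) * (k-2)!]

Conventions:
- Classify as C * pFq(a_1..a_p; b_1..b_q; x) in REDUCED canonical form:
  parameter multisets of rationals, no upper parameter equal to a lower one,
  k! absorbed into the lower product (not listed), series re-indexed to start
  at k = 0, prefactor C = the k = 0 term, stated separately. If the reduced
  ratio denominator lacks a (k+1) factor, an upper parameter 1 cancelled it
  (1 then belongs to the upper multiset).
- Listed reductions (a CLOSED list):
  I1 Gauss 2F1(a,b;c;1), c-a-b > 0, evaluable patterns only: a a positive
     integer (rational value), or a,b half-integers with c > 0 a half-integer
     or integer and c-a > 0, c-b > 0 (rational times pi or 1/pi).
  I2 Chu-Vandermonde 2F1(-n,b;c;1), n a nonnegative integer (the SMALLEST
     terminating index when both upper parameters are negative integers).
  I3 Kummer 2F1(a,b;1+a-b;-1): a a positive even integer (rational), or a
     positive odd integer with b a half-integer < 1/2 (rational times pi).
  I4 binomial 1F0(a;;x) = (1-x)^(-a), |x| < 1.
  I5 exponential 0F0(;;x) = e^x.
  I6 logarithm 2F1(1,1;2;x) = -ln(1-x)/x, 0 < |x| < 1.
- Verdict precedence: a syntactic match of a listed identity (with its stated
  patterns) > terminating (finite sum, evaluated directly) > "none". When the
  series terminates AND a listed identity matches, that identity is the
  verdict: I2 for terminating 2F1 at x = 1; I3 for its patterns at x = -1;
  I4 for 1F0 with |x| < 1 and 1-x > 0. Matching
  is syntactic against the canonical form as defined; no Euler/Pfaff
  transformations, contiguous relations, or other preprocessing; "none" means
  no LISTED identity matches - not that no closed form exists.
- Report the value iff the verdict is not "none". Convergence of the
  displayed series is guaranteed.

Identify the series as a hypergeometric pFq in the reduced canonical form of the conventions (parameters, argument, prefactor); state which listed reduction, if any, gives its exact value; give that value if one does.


Canonical form: C = -10/11 times 2F1 with upper {-5/2, 3}, lower {3/4}, x = 1/2. Verdict: none here - no I1-I6 shape fits x = 1/2 with lower {3/4}.

Key observation: x = (1/2) and the running product (prefactor -10/11) telescopes to a rising factorial.
Consecutive-term ratio: r(k) = (1/2) * (k-5/2) (k+3) / [(k+3/4) (k+1)] - rational in k. x = (1/2); t_0 = -10/11; negate the roots.


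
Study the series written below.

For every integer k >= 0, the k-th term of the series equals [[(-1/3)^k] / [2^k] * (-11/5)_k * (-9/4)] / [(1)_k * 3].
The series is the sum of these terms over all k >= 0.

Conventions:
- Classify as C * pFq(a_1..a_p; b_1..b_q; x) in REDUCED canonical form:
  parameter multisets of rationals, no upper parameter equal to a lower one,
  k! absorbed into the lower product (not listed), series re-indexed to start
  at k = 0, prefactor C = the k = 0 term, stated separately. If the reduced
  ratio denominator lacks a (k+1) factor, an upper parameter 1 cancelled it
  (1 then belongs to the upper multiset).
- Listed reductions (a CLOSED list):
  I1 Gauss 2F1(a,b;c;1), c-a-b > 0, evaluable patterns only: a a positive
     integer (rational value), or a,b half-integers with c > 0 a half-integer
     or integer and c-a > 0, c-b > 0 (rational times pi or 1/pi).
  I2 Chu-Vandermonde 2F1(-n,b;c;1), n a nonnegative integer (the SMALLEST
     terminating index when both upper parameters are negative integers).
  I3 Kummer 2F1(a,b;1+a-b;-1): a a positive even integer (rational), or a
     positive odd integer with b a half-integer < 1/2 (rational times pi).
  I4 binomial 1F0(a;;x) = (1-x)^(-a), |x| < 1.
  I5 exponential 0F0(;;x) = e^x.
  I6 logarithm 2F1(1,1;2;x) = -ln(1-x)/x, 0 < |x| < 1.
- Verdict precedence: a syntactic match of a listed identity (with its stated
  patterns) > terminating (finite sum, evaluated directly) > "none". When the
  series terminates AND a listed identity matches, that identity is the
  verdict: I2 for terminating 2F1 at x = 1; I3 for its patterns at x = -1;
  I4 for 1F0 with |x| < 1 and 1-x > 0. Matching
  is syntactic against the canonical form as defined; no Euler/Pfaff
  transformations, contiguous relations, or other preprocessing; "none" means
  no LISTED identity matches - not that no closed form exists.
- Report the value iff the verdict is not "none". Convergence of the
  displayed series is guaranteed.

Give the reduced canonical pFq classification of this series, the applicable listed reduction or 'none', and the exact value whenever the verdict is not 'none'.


x = -1/6 here; the reduced form reads 1F0, upper {-11/5}, lower {-}, C = -3/4. Verdict at x = -1/6: the I4 binomial reduction matches (the 1F0 binomial series: exponent 11/5, x = -1/6). Value: (-3/4) * (7/6)^(11/5).

The tell: from the first term -3/4: the two k-th powers (prefactor -3/4) combine into one argument.
Term ratio: r(k) = (-1/6) * (k-11/5) / [(k+1)] - rational in k, leading ratio (-1/6); with t_0 = -3/4, classification follows.
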